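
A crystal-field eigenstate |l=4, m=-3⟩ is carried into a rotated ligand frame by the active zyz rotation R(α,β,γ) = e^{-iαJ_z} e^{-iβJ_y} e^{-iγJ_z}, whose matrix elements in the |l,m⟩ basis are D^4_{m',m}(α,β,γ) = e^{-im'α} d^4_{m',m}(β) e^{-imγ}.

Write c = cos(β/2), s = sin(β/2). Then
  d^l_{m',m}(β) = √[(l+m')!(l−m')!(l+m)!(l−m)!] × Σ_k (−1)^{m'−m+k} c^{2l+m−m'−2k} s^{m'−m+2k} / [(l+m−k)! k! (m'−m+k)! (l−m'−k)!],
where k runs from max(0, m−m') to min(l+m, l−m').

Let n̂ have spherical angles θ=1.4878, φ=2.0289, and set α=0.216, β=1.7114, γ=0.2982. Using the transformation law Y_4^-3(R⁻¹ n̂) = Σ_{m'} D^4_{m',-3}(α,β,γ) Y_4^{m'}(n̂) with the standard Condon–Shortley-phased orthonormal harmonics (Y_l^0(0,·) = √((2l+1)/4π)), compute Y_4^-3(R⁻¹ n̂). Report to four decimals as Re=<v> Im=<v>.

Re=0.1912 Im=-0.2078

Need the full column D^4_{m',-3} for m'=−4..4 at α=0.2160, β=1.7114, γ=0.2982.
cos(β/2)=0.655690, sin(β/2)=0.755030
d^4_{-4,-3}: single k=1 term ⇒ +0.111276;  D = -0.020775+0.109319i
d^4_{-3,-3}: k∈[0..1] ⇒ +0.034166 -0.317116 = -0.282951;  D = -0.007977-0.282838i
d^4_{-2,-3}: k∈[0..1] ⇒ -0.147204 +0.585560 = +0.438356;  D = +0.105984+0.425351i
d^4_{-1,-3}: k∈[0..1] ⇒ +0.359576 -0.794640 = -0.435064;  D = -0.193223-0.389803i
d^4_{0,-3}: k∈[0..1] ⇒ -0.617234 +0.818430 = +0.201195;  D = +0.125914+0.156924i
d^4_{1,-3}: k∈[0..1] ⇒ +0.794640 -0.632198 = +0.162442;  D = +0.126454+0.101966i
d^4_{2,-3}: k∈[0..1] ⇒ -0.776430 +0.343172 = -0.433258;  D = -0.387720-0.193353i
d^4_{3,-3}: k∈[0..1] ⇒ +0.557546 -0.105612 = +0.451934;  D = +0.438262+0.110321i
d^4_{4,-3}: single k=0 term ⇒ -0.259414;  D = -0.259293-0.007937i
Y_4^{m'}(θ=1.4878,φ=2.0289) and Σ D·Y over m':
  (-0.0208+0.1093i)·(-0.1129-0.4216i)  (-0.0080-0.2828i)·(+0.1007+0.0200i)  (+0.1060+0.4254i)·(+0.1925-0.2509i)  (-0.1932-0.3898i)·(+0.0510+0.1035i)  (+0.1259+0.1569i)·(+0.2957+0.0000i)  (+0.1265+0.1020i)·(-0.0510+0.1035i)  (-0.3877-0.1934i)·(+0.1925+0.2509i)  (+0.4383+0.1103i)·(-0.1007+0.0200i)  (-0.2593-0.0079i)·(-0.1129+0.4216i)
Y_4^-3(R⁻¹ n̂) = +0.191248-0.207765i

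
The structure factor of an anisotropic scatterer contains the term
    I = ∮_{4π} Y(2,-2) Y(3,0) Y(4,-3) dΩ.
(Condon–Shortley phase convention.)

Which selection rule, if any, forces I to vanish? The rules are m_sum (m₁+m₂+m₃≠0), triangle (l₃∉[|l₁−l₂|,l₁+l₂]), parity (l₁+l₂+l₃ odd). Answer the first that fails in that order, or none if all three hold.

m_sum

azimuthal sum: -2 + 0 − 3 = -5  ✗
1 ≤ 4 ≤ 5 (triangle on l)
L = 2 + 3 + 4 = 9 (odd)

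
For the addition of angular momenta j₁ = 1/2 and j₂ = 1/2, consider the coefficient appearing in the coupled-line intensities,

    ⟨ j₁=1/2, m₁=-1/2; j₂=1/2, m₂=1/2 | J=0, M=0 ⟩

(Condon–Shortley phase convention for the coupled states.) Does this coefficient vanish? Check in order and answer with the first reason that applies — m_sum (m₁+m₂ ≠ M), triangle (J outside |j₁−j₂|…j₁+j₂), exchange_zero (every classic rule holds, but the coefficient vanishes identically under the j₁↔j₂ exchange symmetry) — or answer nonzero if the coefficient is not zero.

m-sum: m₁+m₂ = -1/2+1/2 = 0, M = 0  ✓
triangle: |j₁−j₂| = 0 ≤ J = 0 ≤ j₁+j₂ = 1  ✓
exchange: j₁≠j₂ or m₁≠m₂ — the exchange symmetry imposes no constraint here
value check: CG = −√(1/2) = -0.707107 ≠ 0

nonzero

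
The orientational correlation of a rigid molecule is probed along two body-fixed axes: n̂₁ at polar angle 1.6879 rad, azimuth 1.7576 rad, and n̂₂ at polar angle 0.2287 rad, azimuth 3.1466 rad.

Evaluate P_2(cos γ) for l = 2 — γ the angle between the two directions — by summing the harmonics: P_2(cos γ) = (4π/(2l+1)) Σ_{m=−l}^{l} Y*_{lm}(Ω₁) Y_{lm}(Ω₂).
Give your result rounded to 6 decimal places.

Summing Y*_{l m}(θ₁,φ₁)·Y_{l m}(θ₂,φ₂) over m ∈ [−2, 2]; prefactor 4π/(2·2+1) = 2.513274:
  term(m=-2) = -0.00707 - 0.00269j   from Y*(Ω₁)=-0.35472 - 0.13906j, Y(Ω₂)=0.01985 - 0.00020j
  term(m=-1) = -0.00276 + 0.01504j   from Y*(Ω₁)=0.01665 - 0.08808j, Y(Ω₂)=-0.17058 + 0.00085j
  term(m=+0) = -0.17609 + 0.00000j   from Y*(Ω₁)=-0.30248 + 0.00000j, Y(Ω₂)=0.58215 + 0.00000j
  term(m=+1) = -0.00276 - 0.01504j   from Y*(Ω₁)=-0.01665 - 0.08808j, Y(Ω₂)=0.17058 + 0.00085j
  term(m=+2) = -0.00707 + 0.00269j   from Y*(Ω₁)=-0.35472 + 0.13906j, Y(Ω₂)=0.01985 + 0.00020j
Total Σ_m = -0.19576 - 0.00000j. Multiply by 2.513274: -0.49199 - 0.00000j. P_2(cos γ) = -0.491988

-0.491988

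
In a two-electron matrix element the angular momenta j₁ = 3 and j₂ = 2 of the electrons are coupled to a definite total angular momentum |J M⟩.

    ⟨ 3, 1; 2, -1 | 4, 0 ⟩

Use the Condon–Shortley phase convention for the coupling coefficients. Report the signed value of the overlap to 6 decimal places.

j₁+j₂−J=1  J+j₁−j₂=5  J−j₁+j₂=3  j₁+j₂+J+1=10
(j₁±m₁, j₂±m₂, J±M) = (4,2,1,3,4,4)
P² = 10368/35
sum k=0..1:
  [0] +1/24 = 1/24
  [1] −1/144 = -1/144
S = 5/144
C² = P²·S² = 5/14 ; C = +0.597614

+√(5/14) ≈ +0.597614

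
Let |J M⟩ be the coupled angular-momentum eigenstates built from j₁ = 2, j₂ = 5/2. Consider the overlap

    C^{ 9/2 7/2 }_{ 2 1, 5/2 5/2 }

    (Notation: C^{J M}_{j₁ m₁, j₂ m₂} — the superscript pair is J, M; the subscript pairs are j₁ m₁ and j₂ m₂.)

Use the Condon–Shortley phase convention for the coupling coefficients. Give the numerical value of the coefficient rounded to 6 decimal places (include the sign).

triangle: 0!·4!·5!/10! = 2880/3628800
(j±m)!: 3!·1!·5!·0!·8!·1! = 29030400
prefactor² = (2J+1)·Δ·N² = 230400
  k=0: +1/(0!·0!·1!·5!·3!·0!) = 1/720
Σ = 1/720  ⇒  CG² = 230400·(1/720)² = 4/9
CG = +√(4/9) = +0.666667

+0.666667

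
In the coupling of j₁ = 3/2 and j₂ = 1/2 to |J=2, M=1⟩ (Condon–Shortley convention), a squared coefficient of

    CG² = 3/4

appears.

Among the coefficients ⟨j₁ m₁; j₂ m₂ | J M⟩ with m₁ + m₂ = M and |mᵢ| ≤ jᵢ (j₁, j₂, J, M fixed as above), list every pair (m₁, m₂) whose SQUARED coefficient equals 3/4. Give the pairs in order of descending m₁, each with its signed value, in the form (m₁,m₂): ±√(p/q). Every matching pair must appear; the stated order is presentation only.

(1/2,1/2): +√(3/4)

Admissible pairs with m₁+m₂ = M = 1: (1/2,1/2), (3/2,-1/2)
  (m₁,m₂)=(3/2,-1/2): CG² = 1/4, CG = +√(1/4)
  (m₁,m₂)=(1/2,1/2): CG² = 3/4, CG = +√(3/4)   ← matches the target
Pairs with CG² = 3/4: (1/2,1/2): +√(3/4)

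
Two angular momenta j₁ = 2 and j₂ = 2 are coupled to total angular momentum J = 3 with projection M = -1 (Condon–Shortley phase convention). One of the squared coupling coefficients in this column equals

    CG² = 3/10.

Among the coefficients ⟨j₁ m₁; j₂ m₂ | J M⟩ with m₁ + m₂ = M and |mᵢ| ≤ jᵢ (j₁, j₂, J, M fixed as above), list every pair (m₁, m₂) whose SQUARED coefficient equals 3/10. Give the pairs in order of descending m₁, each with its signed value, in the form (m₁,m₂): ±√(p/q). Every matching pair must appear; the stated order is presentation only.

(1,-2): +√(3/10); (-2,1): −√(3/10)

Admissible pairs with m₁+m₂ = M = -1: (-2,1), (-1,0), (0,-1), (1,-2)
  (m₁,m₂)=(1,-2): CG² = 3/10, CG = +√(3/10)   ← matches the target
  (m₁,m₂)=(0,-1): CG² = 1/5, CG = +√(1/5)
  (m₁,m₂)=(-1,0): CG² = 1/5, CG = −√(1/5)
  (m₁,m₂)=(-2,1): CG² = 3/10, CG = −√(3/10)   ← matches the target
Pairs with CG² = 3/10: (1,-2): +√(3/10); (-2,1): −√(3/10)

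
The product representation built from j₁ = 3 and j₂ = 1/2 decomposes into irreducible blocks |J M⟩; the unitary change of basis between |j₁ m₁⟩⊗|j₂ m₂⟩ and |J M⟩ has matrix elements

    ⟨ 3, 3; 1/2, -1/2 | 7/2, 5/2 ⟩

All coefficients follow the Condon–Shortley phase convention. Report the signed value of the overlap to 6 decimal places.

j₁+j₂−J=0  J+j₁−j₂=6  J−j₁+j₂=1  j₁+j₂+J+1=8
(j₁±m₁, j₂±m₂, J±M) = (6,0,0,1,6,1)
P² = 518400/7
sum k=0..0:
  [0] +1/720 = 1/720
S = 1/720
C² = P²·S² = 1/7 ; C = +0.377964

+√(1/7) = +0.377964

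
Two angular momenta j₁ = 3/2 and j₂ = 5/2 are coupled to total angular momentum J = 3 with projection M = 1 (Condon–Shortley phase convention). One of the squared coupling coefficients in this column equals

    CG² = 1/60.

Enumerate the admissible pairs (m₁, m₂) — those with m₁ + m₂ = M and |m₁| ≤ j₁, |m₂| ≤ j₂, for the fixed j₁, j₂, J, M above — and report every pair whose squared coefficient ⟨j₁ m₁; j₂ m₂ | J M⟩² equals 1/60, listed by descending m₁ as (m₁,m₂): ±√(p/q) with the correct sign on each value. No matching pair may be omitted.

(1/2,1/2): +√(1/60)

Admissible pairs with m₁+m₂ = M = 1: (-3/2,5/2), (-1/2,3/2), (1/2,1/2), (3/2,-1/2)
  (m₁,m₂)=(3/2,-1/2): CG² = 9/20, CG = +√(9/20)
  (m₁,m₂)=(1/2,1/2): CG² = 1/60, CG = +√(1/60)   ← matches the target
  (m₁,m₂)=(-1/2,3/2): CG² = 49/120, CG = −√(49/120)
  (m₁,m₂)=(-3/2,5/2): CG² = 1/8, CG = −√(1/8)
Pairs with CG² = 1/60: (1/2,1/2): +√(1/60)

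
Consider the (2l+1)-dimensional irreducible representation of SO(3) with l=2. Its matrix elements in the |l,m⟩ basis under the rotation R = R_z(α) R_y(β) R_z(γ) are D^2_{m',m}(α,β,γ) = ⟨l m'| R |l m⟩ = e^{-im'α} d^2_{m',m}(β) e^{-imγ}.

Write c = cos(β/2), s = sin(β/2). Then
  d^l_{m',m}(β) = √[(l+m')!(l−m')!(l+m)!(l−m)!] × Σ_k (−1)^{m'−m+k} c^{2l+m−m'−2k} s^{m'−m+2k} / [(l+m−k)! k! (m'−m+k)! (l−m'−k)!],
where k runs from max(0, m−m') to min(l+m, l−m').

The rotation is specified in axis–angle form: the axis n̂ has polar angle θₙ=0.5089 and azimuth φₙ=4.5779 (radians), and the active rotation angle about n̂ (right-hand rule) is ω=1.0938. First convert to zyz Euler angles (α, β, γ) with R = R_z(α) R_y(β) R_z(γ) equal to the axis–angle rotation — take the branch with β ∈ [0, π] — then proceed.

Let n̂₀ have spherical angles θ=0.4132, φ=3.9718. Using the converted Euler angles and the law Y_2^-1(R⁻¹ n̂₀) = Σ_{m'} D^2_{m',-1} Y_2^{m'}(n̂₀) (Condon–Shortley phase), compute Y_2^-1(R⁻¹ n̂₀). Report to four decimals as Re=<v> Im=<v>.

Re=0.0034 Im=0.1728

Axis–angle → zyz. n̂ = (sinθₙcosφₙ, sinθₙsinφₙ, cosθₙ) = (-0.065328, -0.482817, +0.873281), ω = 1.0938.
R = I cosω + sinω [n̂]ₓ + (1−cosω) n̂n̂ᵀ gives
  R = [+0.461421, -0.758743, -0.459782; +0.792864, +0.585200, -0.170021; +0.398067, -0.286093, +0.871604]
β = atan2(√(R₁₃²+R₂₃²), R₃₃) = 0.512331; α = atan2(R₂₃, R₁₃) mod 2π = 3.495785; γ = atan2(R₃₂, −R₃₁) mod 2π = 3.764763
Need the full column D^2_{m',-1} for m'=−2..2 at α=3.4958, β=0.5123, γ=3.7648.
cos(β/2)=0.967369, sin(β/2)=0.253373
d^2_{-2,-1}: single k=1 term ⇒ +0.458740;  D = -0.108706-0.445674i
d^2_{-1,-1}: k∈[0..1] ⇒ +0.875725 -0.180230 = +0.695496;  D = +0.388929+0.576583i
d^2_{0,-1}: k∈[0..1] ⇒ -0.561840 +0.038543 = -0.523296;  D = +0.424933+0.305402i
d^2_{1,-1}: k∈[0..1] ⇒ +0.180230 -0.004121 = +0.176108;  D = +0.169776+0.046800i
d^2_{2,-1}: single k=0 term ⇒ -0.031471;  D = +0.031356-0.002678i
Y_2^{m'}(θ=0.4132,φ=3.9718) and Σ D·Y over m':
  (-0.1087-0.4457i)·(-0.0056-0.0620i)  (+0.3889+0.5766i)·(-0.1917+0.2097i)  (+0.4249+0.3054i)·(+0.4782+0.0000i)  (+0.1698+0.0468i)·(+0.1917+0.2097i)  (+0.0314-0.0027i)·(-0.0056+0.0620i)
Y_2^-1(R⁻¹ n̂) = +0.003439+0.172838i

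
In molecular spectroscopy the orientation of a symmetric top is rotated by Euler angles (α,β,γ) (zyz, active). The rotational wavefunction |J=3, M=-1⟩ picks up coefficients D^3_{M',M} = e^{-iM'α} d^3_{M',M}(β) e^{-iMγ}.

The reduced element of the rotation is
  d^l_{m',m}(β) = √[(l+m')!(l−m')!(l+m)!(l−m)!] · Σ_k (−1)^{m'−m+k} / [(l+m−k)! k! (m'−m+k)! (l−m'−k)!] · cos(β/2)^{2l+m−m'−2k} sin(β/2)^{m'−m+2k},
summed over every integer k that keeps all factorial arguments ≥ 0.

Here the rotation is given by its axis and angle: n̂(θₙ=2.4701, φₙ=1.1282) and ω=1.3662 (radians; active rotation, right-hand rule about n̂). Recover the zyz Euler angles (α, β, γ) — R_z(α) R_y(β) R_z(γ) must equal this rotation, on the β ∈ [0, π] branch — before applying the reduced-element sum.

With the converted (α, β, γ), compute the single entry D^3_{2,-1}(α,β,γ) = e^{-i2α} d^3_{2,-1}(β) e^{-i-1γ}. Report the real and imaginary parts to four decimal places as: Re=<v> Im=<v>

Axis–angle → zyz. n̂ = (sinθₙcosφₙ, sinθₙsinφₙ, cosθₙ) = (+0.266461, +0.562206, -0.782894), ω = 1.3662.
R = I cosω + sinω [n̂]ₓ + (1−cosω) n̂n̂ᵀ gives
  R = [+0.259748, +0.885935, +0.384253; -0.647195, +0.455030, -0.611626; -0.716707, -0.089819, +0.691566]
β = atan2(√(R₁₃²+R₂₃²), R₃₃) = 0.807141; α = atan2(R₂₃, R₁₃) mod 2π = 5.273321; γ = atan2(R₃₂, −R₃₁) mod 2π = 6.158514
First d^3_{2,-1}(β=0.8071), then the phase factors e^{-i(2)α} and e^{-i(-1)γ}:
c=cos(0.807141/2)=0.919665, s=sin(0.807141/2)=0.392705; N=√[120·1·2·24]=75.894664
Admissible k: 0..1 (factorial args all ≥0)
  k=0: (−1)^3·75.8947/(12)·0.9197^3·0.3927^3 = -0.297932
  k=1: (−1)^4·75.8947/(24)·0.9197^1·0.3927^5 = +0.027162
d^3_{2,-1}(0.8071) = -0.297932 +0.027162 = -0.270770
Attach z-rotation phases: D = e^{-i(2)(5.2733)}·(-0.270770)·e^{-i(-1)(6.1585)} = +0.086269-0.256659i

Re=0.0863 Im=-0.2567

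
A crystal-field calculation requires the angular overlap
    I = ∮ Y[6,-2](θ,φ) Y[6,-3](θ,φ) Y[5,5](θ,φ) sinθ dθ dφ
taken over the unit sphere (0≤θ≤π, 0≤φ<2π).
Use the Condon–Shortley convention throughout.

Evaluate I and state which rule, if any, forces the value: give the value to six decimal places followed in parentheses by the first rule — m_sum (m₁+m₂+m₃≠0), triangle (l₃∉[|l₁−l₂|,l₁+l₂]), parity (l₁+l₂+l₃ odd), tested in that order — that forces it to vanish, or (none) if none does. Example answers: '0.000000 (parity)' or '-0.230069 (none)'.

0.000000 (parity)

l₁+l₂+l₃=17 is odd: 3j(l;000)=0 ⇒ I=0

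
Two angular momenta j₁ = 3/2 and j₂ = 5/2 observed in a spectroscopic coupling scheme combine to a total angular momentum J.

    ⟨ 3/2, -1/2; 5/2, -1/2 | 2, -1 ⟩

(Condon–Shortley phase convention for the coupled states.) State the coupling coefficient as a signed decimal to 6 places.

-0.545545

triangle: 2!*1!*3!/7! = 12/5040
(j±m)!: 1!*2!*2!*3!*1!*3! = 144
prefactor² = (2J+1)*Δ*N² = 12/7
  k=1: −1/(1!*1!*1!*1!*0!*2!) = -1/2
  k=2: +1/(2!*0!*0!*0!*1!*3!) = 1/12
Σ = -5/12  ⇒  CG² = 12/7*(-5/12)² = 25/84
CG = −√(25/84) = -0.545545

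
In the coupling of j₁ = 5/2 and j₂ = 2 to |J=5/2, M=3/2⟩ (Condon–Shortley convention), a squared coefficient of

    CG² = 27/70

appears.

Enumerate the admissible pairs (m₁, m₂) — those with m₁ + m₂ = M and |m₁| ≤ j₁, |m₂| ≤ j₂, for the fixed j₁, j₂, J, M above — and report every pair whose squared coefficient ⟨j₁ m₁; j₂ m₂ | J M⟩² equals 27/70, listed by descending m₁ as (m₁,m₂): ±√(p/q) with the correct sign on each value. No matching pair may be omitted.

(-1/2,2): +√(27/70)

Admissible pairs with m₁+m₂ = M = 3/2: (-1/2,2), (1/2,1), (3/2,0), (5/2,-1)
  (m₁,m₂)=(5/2,-1): CG² = 3/7, CG = +√(3/7)
  (m₁,m₂)=(3/2,0): CG² = 1/70, CG = −√(1/70)
  (m₁,m₂)=(1/2,1): CG² = 6/35, CG = −√(6/35)
  (m₁,m₂)=(-1/2,2): CG² = 27/70, CG = +√(27/70)   ← matches the target
Pairs with CG² = 27/70: (-1/2,2): +√(27/70)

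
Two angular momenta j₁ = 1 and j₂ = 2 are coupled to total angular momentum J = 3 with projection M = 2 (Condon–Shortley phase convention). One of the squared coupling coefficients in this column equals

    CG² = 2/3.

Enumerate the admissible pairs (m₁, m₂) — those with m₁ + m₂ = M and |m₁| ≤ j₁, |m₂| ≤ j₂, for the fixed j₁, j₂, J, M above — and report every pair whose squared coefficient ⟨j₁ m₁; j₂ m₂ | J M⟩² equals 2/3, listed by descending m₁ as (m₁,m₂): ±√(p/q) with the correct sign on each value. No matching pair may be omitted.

Admissible pairs with m₁+m₂ = M = 2: (0,2), (1,1)
  (m₁,m₂)=(1,1): CG² = 2/3, CG = +√(2/3)   ← matches the target
  (m₁,m₂)=(0,2): CG² = 1/3, CG = +√(1/3)
Pairs with CG² = 2/3: (1,1): +√(2/3)

(1,1): +√(2/3)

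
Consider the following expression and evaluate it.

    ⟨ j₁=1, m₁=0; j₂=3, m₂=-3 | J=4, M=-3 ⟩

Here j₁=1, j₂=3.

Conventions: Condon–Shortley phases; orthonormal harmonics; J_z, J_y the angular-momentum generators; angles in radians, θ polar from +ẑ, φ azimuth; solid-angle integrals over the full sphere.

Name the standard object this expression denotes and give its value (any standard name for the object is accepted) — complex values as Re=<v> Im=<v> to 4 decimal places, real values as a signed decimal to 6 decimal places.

This is a Clebsch–Gordan (vector-coupling) coefficient.
triangle: 0!×2!×6!/9! = 1440/362880
(j±m)!: 1!×1!×0!×6!×1!×7! = 3628800
prefactor² = (2J+1)×Δ×N² = 129600
  k=0: +1/(0!×0!×1!×0!×1!×6!) = 1/720
Σ = 1/720  ⇒  CG² = 129600×(1/720)² = 1/4
CG = +√(1/4) = +0.500000

Clebsch–Gordan coefficient, +√(1/4) ≈ +0.500000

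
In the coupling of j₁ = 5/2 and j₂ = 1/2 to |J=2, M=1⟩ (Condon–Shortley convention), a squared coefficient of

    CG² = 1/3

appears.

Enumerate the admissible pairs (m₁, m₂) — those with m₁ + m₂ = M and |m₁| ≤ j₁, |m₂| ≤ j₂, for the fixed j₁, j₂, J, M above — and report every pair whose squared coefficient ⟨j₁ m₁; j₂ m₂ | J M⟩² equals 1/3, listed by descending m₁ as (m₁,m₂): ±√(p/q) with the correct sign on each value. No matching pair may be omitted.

(1/2,1/2): −√(1/3)

Admissible pairs with m₁+m₂ = M = 1: (1/2,1/2), (3/2,-1/2)
  (m₁,m₂)=(3/2,-1/2): CG² = 2/3, CG = +√(2/3)
  (m₁,m₂)=(1/2,1/2): CG² = 1/3, CG = −√(1/3)   ← matches the target
Pairs with CG² = 1/3: (1/2,1/2): −√(1/3)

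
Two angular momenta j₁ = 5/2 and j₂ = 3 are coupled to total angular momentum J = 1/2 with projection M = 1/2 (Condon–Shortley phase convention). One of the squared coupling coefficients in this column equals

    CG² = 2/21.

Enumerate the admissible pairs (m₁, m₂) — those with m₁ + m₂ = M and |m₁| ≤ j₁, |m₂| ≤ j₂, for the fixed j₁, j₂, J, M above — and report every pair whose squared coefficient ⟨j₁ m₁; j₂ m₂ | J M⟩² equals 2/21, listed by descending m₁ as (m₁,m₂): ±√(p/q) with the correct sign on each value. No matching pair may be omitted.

(3/2,-1): −√(2/21)

Admissible pairs with m₁+m₂ = M = 1/2: (-5/2,3), (-3/2,2), (-1/2,1), (1/2,0), (3/2,-1), (5/2,-2)
  (m₁,m₂)=(5/2,-2): CG² = 1/21, CG = +√(1/21)
  (m₁,m₂)=(3/2,-1): CG² = 2/21, CG = −√(2/21)   ← matches the target
  (m₁,m₂)=(1/2,0): CG² = 1/7, CG = +√(1/7)
  (m₁,m₂)=(-1/2,1): CG² = 4/21, CG = −√(4/21)
  (m₁,m₂)=(-3/2,2): CG² = 5/21, CG = +√(5/21)
  (m₁,m₂)=(-5/2,3): CG² = 2/7, CG = −√(2/7)
Pairs with CG² = 2/21: (3/2,-1): −√(2/21)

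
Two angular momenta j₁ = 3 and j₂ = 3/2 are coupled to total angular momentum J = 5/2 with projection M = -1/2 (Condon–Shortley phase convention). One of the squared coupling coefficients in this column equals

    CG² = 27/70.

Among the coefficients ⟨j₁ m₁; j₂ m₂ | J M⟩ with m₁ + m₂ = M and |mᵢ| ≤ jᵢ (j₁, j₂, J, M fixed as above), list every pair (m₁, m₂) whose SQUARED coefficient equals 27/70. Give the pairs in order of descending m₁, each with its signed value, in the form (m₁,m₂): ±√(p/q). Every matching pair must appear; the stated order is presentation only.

Admissible pairs with m₁+m₂ = M = -1/2: (-2,3/2), (-1,1/2), (0,-1/2), (1,-3/2)
  (m₁,m₂)=(1,-3/2): CG² = 27/70, CG = +√(27/70)   ← matches the target
  (m₁,m₂)=(0,-1/2): CG² = 6/35, CG = −√(6/35)
  (m₁,m₂)=(-1,1/2): CG² = 1/70, CG = −√(1/70)
  (m₁,m₂)=(-2,3/2): CG² = 3/7, CG = +√(3/7)
Pairs with CG² = 27/70: (1,-3/2): +√(27/70)

(1,-3/2): +√(27/70)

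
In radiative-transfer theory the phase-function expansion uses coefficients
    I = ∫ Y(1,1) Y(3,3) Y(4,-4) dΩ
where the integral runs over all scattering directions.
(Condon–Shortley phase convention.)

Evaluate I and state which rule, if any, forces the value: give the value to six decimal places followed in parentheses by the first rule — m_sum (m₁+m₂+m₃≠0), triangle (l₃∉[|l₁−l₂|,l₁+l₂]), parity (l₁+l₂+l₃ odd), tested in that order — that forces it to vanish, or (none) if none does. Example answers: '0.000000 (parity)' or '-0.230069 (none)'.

0.325735 (none)

Checks pass: Σm=0; 8 even; l₃=4∈[2,4].
(2·1+1)(2·3+1)(2·4+1) = 189
Δ: 0! 2! 6! / 9! → 1/252
sum: t=0:+1/36 = 1/36
3j²(1 3 4; 0 0 0) = Δ·Π!·Σ² = 4/63  (sign +1)
sum: t=0:+1/1440 = 1/1440
3j²(1 3 4; 1 3 -4) = Δ·Π!·Σ² = 1/9  (sign +1)
combine: 4πI² = 189·4/63·1/9 = 4/3
take √, sign +1: I = 0.32573501
No selection rule forces the value: the integral is nonzero (none).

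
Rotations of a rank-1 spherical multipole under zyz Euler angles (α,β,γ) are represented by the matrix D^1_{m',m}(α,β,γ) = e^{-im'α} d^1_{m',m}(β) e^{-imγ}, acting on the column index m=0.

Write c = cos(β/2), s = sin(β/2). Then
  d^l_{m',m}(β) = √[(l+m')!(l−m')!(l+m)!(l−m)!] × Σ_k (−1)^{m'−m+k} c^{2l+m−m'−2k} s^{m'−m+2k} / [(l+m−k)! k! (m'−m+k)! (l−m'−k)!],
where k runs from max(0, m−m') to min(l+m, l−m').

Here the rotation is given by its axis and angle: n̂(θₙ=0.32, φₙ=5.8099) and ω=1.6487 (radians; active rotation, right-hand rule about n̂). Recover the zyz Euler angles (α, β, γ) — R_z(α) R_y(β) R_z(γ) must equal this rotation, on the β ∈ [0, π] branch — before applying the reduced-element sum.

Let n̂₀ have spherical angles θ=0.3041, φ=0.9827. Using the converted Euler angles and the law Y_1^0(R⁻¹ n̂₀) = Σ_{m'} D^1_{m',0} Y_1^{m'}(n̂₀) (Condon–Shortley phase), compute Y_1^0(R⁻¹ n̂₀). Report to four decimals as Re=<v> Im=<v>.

Axis–angle → zyz. n̂ = (sinθₙcosφₙ, sinθₙsinφₙ, cosθₙ) = (+0.279988, -0.143383, +0.949235), ω = 1.6487.
R = I cosω + sinω [n̂]ₓ + (1−cosω) n̂n̂ᵀ gives
  R = [+0.006669, -0.989626, +0.143510; +0.903086, -0.055666, -0.425836; +0.429407, +0.132442, +0.893347]
β = atan2(√(R₁₃²+R₂₃²), R₃₃) = 0.466057; α = atan2(R₂₃, R₁₃) mod 2π = 5.037442; γ = atan2(R₃₂, −R₃₁) mod 2π = 2.842420
Need the full column D^1_{m',0} for m'=−1..1 at α=5.0374, β=0.4661, γ=2.8424.
cos(β/2)=0.972971, sin(β/2)=0.230925
d^1_{-1,0}: single k=1 term ⇒ +0.317751;  D = +0.101477-0.301111i
d^1_{0,0}: k∈[0..1] ⇒ +0.946673 -0.053327 = +0.893347;  D = +0.893347+0.000000i
d^1_{1,0}: single k=0 term ⇒ -0.317751;  D = -0.101477-0.301111i
Y_1^{m'}(θ=0.3041,φ=0.9827) and Σ D·Y over m':
  (+0.1015-0.3011i)·(+0.0574-0.0861i)  (+0.8933+0.0000i)·(+0.4662+0.0000i)  (-0.1015-0.3011i)·(-0.0574-0.0861i)
Y_1^0(R⁻¹ n̂) = +0.376277+0.000000i

Re=0.3763 Im=0.0000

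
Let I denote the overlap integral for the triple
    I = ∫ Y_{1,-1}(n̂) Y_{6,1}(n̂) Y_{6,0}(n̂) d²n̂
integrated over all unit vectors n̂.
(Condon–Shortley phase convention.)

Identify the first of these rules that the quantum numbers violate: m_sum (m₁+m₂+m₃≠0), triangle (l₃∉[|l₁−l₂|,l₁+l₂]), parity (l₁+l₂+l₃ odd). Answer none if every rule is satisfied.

Σmᵢ = 0  ✓
l₃∈[|l₁−l₂|,l₁+l₂]=[5,7], have l₃=6  ✓
Σlᵢ = 13 ⇒ odd  ✗

parity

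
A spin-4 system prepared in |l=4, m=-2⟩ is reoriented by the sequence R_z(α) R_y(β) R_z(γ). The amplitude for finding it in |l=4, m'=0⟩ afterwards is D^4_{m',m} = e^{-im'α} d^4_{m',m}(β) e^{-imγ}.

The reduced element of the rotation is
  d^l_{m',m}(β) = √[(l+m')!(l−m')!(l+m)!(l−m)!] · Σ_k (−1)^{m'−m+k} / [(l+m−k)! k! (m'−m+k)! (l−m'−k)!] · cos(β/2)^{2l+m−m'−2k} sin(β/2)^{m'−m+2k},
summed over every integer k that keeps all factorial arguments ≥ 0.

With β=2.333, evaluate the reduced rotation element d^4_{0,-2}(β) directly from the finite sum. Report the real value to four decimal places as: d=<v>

d=0.4835

d^4_{0,-2}(β=2.3330) via the finite sum:
c=cos(2.333000/2)=0.393372, s=sin(2.333000/2)=0.919379; N=√[24·24·2·720]=910.735966
k: max(0,(-2)−(0))=0 … min(4+(-2),4−(0))=2
  k=0: (−1)^2·910.7360/(96)·0.3934^6·0.9194^2 = +0.029712
  k=1: (−1)^3·910.7360/(36)·0.3934^4·0.9194^4 = -0.432795
  k=2: (−1)^4·910.7360/(96)·0.3934^2·0.9194^6 = +0.886537
d^4_{0,-2}(2.3330) = +0.029712 -0.432795 +0.886537 = +0.483453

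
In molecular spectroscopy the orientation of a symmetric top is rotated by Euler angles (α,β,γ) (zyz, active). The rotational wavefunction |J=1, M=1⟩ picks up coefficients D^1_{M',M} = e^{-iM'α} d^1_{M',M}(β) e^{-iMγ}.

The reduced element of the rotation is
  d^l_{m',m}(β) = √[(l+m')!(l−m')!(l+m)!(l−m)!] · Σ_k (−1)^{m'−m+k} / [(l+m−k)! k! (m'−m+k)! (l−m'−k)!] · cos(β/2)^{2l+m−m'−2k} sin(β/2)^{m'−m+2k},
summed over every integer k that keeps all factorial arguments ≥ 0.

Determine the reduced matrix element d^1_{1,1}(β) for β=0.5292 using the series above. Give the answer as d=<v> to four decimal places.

d=0.9316

d^1_{1,1}(β=0.5292) via the finite sum:
With c≡cos(β/2)=0.965197 and s≡sin(β/2)=0.261523, N=[2·1·2·1]^{1/2}=2.000000
Admissible k: 0..0 (factorial args all ≥0)
  k=0: (−1)^0·2.0000/(2)·0.9652^2·0.2615^0 = +0.931606
d^1_{1,1}(0.5292) = +0.931606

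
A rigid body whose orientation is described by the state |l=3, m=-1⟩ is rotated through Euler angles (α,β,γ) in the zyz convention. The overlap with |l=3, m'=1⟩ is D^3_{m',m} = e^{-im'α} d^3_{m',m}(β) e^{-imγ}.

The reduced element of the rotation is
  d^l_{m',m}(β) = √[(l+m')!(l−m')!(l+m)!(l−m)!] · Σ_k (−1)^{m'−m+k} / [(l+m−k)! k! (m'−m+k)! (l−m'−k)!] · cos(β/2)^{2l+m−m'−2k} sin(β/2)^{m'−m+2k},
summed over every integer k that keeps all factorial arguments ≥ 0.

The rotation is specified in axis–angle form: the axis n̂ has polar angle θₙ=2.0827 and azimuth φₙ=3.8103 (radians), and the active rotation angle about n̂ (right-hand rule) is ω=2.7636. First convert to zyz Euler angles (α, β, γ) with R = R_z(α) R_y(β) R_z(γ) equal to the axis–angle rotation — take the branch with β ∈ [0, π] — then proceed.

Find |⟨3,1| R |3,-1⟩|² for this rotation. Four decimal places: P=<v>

Axis–angle → zyz. n̂ = (sinθₙcosφₙ, sinθₙsinφₙ, cosθₙ) = (-0.684046, -0.540500, -0.489838), ω = 2.7636.
R = I cosω + sinω [n̂]ₓ + (1−cosω) n̂n̂ᵀ gives
  R = [-0.026602, +0.894131, +0.447015; +0.532576, -0.365749, +0.763276; +0.845964, +0.258374, -0.466463]
β = atan2(√(R₁₃²+R₂₃²), R₃₃) = 2.056085; α = atan2(R₂₃, R₁₃) mod 2π = 1.040993; γ = atan2(R₃₂, −R₃₁) mod 2π = 2.845171
Split into d^3_{1,-1}(β=2.0561) × two z-phases.
Half-angle: c=0.516496, s=0.856289. N=√(24·2·2·24)=48.000000
The bounds max(0,m−m')=0 and min(l+m,l−m')=2 give 3 terms
  k=0: (−1)^2·48.0000/(8)·0.5165^4·0.8563^2 = +0.313084
  k=1: (−1)^3·48.0000/(6)·0.5165^2·0.8563^4 = -1.147378
  k=2: (−1)^4·48.0000/(48)·0.5165^0·0.8563^6 = +0.394206
d^3_{1,-1}(2.0561) = +0.313084 -1.147378 +0.394206 = -0.440088
|D^3_{1,-1}|² = |d^3_{1,-1}(β)|² = (-0.440088)² = 0.193677 (the z-rotation phases have unit modulus)

P=0.1937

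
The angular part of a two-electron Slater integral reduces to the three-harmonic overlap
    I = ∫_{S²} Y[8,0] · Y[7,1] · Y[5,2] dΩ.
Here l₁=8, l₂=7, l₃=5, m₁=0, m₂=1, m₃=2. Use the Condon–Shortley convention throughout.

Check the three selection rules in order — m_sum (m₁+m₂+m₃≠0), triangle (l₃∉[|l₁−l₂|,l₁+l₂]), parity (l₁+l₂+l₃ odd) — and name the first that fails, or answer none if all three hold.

m₁+m₂+m₃ = 0 + 1 + 2 = 3  ✗
triangle: |8−7|=1 ≤ l₃=5 ≤ 8+7=15
parity: l₁+l₂+l₃ = 20 is even

m_sum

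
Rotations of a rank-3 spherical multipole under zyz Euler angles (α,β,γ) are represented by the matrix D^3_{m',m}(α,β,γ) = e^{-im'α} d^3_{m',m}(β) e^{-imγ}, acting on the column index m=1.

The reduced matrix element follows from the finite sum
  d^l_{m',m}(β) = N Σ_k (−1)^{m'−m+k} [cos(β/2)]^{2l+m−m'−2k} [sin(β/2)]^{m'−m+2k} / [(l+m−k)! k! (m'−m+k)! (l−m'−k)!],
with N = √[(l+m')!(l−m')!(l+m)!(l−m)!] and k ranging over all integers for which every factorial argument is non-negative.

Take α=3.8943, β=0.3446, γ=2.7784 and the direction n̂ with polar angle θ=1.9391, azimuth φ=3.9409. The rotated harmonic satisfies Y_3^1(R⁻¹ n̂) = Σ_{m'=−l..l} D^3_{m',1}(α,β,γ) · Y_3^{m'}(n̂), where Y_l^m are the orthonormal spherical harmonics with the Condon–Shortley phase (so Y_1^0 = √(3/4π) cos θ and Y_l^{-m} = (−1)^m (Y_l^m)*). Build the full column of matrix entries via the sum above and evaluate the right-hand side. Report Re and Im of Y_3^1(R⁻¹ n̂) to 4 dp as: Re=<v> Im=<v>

Re=-0.2959 Im=-0.1274

Need the full column D^3_{m',1} for m'=−3..3 at α=3.8943, β=0.3446, γ=2.7784.
cos(β/2)=0.985193, sin(β/2)=0.171449
d^3_{-3,1}: single k=4 term ⇒ +0.003248;  D = -0.002818+0.001615i
d^3_{-2,1}: k∈[3..4] ⇒ +0.030479 -0.000462 = +0.030017;  D = +0.008808-0.028696i
d^3_{-1,1}: k∈[2..4] ⇒ +0.166152 -0.006709 +0.000025 = +0.159468;  D = +0.070065+0.143251i
d^3_{0,1}: k∈[1..3] ⇒ +0.551228 -0.050082 +0.000506 = +0.501652;  D = -0.468928-0.178217i
d^3_{1,1}: k∈[0..2] ⇒ +0.914383 -0.221536 +0.005032 = +0.697879;  D = +0.645603-0.265012i
d^3_{2,1}: k∈[0..1] ⇒ -0.503200 +0.030479 = -0.472722;  D = +0.196451-0.429968i
d^3_{3,1}: single k=0 term ⇒ +0.107251;  D = -0.034158-0.101666i
Y_3^{m'}(θ=1.9391,φ=3.9409) and Σ D·Y over m':
  (-0.0028+0.0016i)·(+0.2493+0.2294i)  (+0.0088-0.0287i)·(+0.0089+0.3201i)  (+0.0701+0.1433i)·(+0.0740-0.0761i)  (-0.4689-0.1782i)·(+0.3160+0.0000i)  (+0.6456-0.2650i)·(-0.0740-0.0761i)  (+0.1965-0.4300i)·(+0.0089-0.3201i)  (-0.0342-0.1017i)·(-0.2493+0.2294i)
Y_3^1(R⁻¹ n̂) = -0.295878-0.127431i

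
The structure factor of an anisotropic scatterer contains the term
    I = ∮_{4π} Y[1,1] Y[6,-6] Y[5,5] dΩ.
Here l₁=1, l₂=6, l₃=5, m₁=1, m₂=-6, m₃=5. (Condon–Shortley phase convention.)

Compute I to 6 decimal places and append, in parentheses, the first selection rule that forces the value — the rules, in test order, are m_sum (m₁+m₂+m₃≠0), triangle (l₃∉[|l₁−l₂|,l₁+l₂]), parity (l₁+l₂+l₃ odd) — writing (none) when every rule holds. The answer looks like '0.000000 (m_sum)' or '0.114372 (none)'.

Checks pass: Σm=0; 12 even; l₃=5∈[5,7].
(2·1+1)(2·6+1)(2·5+1) = 429
Δ: 2! 0! 10! / 13! → 1/858
sum: t=1:−1/14400 = -1/14400
3j²(1 6 5; 0 0 0) = Δ·Π!·Σ² = 6/143  (sign +1)
sum: t=0:+1/7257600 = 1/7257600
3j²(1 6 5; 1 -6 5) = Δ·Π!·Σ² = 1/13  (sign +1)
combine: 4πI² = 429·6/143·1/13 = 18/13
take √, sign +1: I = 0.33194004
No selection rule forces the value: the integral is nonzero (none).

0.331940 (none)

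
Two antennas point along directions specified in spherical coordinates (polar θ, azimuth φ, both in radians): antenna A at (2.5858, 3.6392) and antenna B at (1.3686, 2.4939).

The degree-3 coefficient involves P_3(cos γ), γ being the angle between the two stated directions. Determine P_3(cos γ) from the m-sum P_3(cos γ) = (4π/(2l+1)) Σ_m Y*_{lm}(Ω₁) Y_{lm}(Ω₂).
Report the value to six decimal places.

-0.063937

Summing Y*_{l m}(θ₁,φ₁)·Y_{l m}(θ₂,φ₂) over m ∈ [−3, 3]; prefactor 4π/(2·3+1) = 1.795196:
  term(m=-3) = (-0.023003, -0.006973)   from Y*(Ω₁)=(-0.004773, -0.061095), Y(Ω₂)=(0.142674, -0.365372)
  term(m=-2) = (0.031380, -0.035793)   from Y*(Ω₁)=(-0.131551, -0.202738), Y(Ω₂)=(0.053562, 0.189537)
  term(m=-1) = (-0.046398, -0.102383)   from Y*(Ω₁)=(-0.390789, -0.212276), Y(Ω₂)=(0.201567, 0.152500)
  term(m=+0) = (0.040427, 0.000000)   from Y*(Ω₁)=(-0.192773, -0.000000), Y(Ω₂)=(-0.209714, 0.000000)
  term(m=+1) = (-0.046398, 0.102383)   from Y*(Ω₁)=(0.390789, -0.212276), Y(Ω₂)=(-0.201567, 0.152500)
  term(m=+2) = (0.031380, 0.035793)   from Y*(Ω₁)=(-0.131551, 0.202738), Y(Ω₂)=(0.053562, -0.189537)
  term(m=+3) = (-0.023003, 0.006973)   from Y*(Ω₁)=(0.004773, -0.061095), Y(Ω₂)=(-0.142674, -0.365372)
Total Σ_m = (-0.035616, -0.000000). Multiply by 1.795196: (-0.063937, -0.000000). P_3(cos γ) = -0.063937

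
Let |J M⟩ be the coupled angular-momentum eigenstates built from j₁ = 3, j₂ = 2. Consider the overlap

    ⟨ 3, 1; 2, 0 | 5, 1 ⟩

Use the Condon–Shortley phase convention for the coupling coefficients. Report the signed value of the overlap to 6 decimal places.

j₁+j₂−J=0  J+j₁−j₂=6  J−j₁+j₂=4  j₁+j₂+J+1=11
(j₁±m₁, j₂±m₂, J±M) = (4,2,2,2,6,4)
P² = 110592/7
sum k=0..0:
  [0] +1/192 = 1/192
S = 1/192
C² = P²·S² = 3/7 ; C = +0.654654

+√(3/7) = +0.654654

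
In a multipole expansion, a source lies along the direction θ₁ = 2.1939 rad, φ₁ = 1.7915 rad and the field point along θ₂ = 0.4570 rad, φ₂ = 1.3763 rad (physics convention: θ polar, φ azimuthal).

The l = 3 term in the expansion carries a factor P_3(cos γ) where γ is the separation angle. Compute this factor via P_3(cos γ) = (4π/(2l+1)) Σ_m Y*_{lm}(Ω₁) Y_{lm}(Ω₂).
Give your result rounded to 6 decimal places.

0.274917

Term-by-term m-sum for l=3 (normalisation 4π/7 = 1.795196):
  [-3]  conj(Y_{3,-3})(Ω₁) = +0.137364-0.176222i ; Y_{3,-3}(Ω₂) = -0.019749+0.029916i ; Δ = +0.002559+0.007590i
  [-2]  conj(Y_{3,-2})(Ω₁) = +0.355597+0.168020i ; Y_{3,-2}(Ω₂) = -0.165229-0.067724i ; Δ = -0.047376-0.051844i
  [-1]  conj(Y_{3,-1})(Ω₁) = -0.040373+0.179947i ; Y_{3,-1}(Ω₂) = +0.083415-0.423453i ; Δ = +0.072832+0.032106i
  [+0]  conj(Y_{3,0})(Ω₁) = +0.282513-0.000000i ; Y_{3,0}(Ω₂) = +0.343741+0.000000i ; Δ = +0.097111+0.000000i
  [+1]  conj(Y_{3,1})(Ω₁) = +0.040373+0.179947i ; Y_{3,1}(Ω₂) = -0.083415-0.423453i ; Δ = +0.072832-0.032106i
  [+2]  conj(Y_{3,2})(Ω₁) = +0.355597-0.168020i ; Y_{3,2}(Ω₂) = -0.165229+0.067724i ; Δ = -0.047376+0.051844i
  [+3]  conj(Y_{3,3})(Ω₁) = -0.137364-0.176222i ; Y_{3,3}(Ω₂) = +0.019749+0.029916i ; Δ = +0.002559-0.007590i
Total Σ_m = +0.153141+0.000000i. Multiply by 1.795196: +0.274917+0.000000i. P_3(cos γ) = 0.274917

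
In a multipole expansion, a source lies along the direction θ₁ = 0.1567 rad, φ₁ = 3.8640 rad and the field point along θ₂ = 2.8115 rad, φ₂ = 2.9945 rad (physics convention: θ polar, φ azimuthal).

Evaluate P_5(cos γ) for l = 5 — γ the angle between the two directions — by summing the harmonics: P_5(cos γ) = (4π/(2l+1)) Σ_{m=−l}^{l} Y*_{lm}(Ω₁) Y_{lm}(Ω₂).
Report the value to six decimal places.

0.029530

Summing Y*_{l m}(θ₁,φ₁)·Y_{l m}(θ₂,φ₂) over m ∈ [−5, 5]; prefactor 4π/(2·5+1) = 1.142397:
  m=-5: (+0.000038+0.000019i) × (-0.001231-0.001114i) = -0.000000-0.000000i  (running Σ = -0.000000-0.000000i)
  m=-4: (-0.000833+0.000214i) × (-0.012749-0.008506i) = +0.000012+0.000004i  (running Σ = +0.000012+0.000004i)
  m=-3: (+0.005746-0.008464i) × (-0.075144-0.035494i) = -0.000732+0.000432i  (running Σ = -0.000720+0.000436i)
  m=-2: (+0.009871+0.077938i) × (-0.271601-0.082289i) = +0.003732-0.021980i  (running Σ = +0.003013-0.021544i)
  m=-1: (-0.274881-0.242262i) × (-0.543251-0.080490i) = +0.129829+0.153734i  (running Σ = +0.132842+0.132190i)
  m=0: (+0.770907-0.000000i) × (-0.311107+0.000000i) = -0.239835+0.000000i  (running Σ = -0.106993+0.132190i)
  m=1: (+0.274881-0.242262i) × (+0.543251-0.080490i) = +0.129829-0.153734i  (running Σ = +0.022837-0.021544i)
  m=2: (+0.009871-0.077938i) × (-0.271601+0.082289i) = +0.003732+0.021980i  (running Σ = +0.026569+0.000436i)
  m=3: (-0.005746-0.008464i) × (+0.075144-0.035494i) = -0.000732-0.000432i  (running Σ = +0.025837+0.000004i)
  m=4: (-0.000833-0.000214i) × (-0.012749+0.008506i) = +0.000012-0.000004i  (running Σ = +0.025849-0.000000i)
  m=5: (-0.000038+0.000019i) × (+0.001231-0.001114i) = -0.000000+0.000000i  (running Σ = +0.025849+0.000000i)
Σ over m = +0.025849+0.000000i; ×(4π/11) → +0.029530+0.000000i. Real part: 0.029530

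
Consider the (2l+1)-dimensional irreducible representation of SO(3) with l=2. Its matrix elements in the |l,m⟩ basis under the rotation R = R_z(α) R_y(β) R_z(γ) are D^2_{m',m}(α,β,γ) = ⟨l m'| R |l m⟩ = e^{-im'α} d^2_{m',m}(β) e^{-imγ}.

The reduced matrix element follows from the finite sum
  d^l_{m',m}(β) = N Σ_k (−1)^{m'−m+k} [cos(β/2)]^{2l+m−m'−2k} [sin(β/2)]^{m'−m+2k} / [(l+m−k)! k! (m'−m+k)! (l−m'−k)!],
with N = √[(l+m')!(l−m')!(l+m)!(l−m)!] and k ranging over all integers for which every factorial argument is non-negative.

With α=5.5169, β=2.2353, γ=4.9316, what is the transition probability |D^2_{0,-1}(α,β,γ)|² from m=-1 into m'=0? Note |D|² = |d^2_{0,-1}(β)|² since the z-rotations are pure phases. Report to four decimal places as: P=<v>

First d^2_{0,-1}(β=2.2353), then the phase factors e^{-i(0)α} and e^{-i(-1)γ}:
c=cos(2.235300/2)=0.437796, s=sin(2.235300/2)=0.899074; N=√[2·2·1·6]=4.898979
The bounds max(0,m−m')=0 and min(l+m,l−m')=1 give 2 terms
  k=0: (−1)^1·4.8990/(2)·0.4378^3·0.8991^1 = -0.184794
  k=1: (−1)^2·4.8990/(2)·0.4378^1·0.8991^3 = +0.779353
d^2_{0,-1}(2.2353) = -0.184794 +0.779353 = +0.594559
|D^2_{0,-1}|² = |d^2_{0,-1}(β)|² = (+0.594559)² = 0.353501 (the z-rotation phases have unit modulus)

P=0.3535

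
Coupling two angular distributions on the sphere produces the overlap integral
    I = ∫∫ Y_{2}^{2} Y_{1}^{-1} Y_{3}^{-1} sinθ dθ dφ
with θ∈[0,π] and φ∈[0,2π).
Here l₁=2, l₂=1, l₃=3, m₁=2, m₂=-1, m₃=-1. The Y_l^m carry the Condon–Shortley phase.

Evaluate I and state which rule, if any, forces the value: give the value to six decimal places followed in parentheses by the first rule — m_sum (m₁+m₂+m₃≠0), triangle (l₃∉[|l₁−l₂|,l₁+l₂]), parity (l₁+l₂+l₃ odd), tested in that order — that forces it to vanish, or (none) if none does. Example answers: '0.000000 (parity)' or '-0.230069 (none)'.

m-sum 0 ✓  L=6 even ✓  1≤3≤3 ✓
Π(2lᵢ+1) = 5×3×7 = 105
triangle coeff Δ(2,1,3) = 1/105
Σ_t [0,0]: t=0:+1/4 = 1/4
(3j)²=3/35 [(2 1 3; 0 0 0)], sign=-1
Σ_t [0,0]: t=0:+1/48 = 1/48
(3j)²=1/105 [(2 1 3; 2 -1 -1)], sign=+1
⇒ 4πI² = 3/35
I = (-1)√(3/35/(4π)) = -0.08258890
No selection rule forces the value: the integral is nonzero (none).

-0.082589 (none)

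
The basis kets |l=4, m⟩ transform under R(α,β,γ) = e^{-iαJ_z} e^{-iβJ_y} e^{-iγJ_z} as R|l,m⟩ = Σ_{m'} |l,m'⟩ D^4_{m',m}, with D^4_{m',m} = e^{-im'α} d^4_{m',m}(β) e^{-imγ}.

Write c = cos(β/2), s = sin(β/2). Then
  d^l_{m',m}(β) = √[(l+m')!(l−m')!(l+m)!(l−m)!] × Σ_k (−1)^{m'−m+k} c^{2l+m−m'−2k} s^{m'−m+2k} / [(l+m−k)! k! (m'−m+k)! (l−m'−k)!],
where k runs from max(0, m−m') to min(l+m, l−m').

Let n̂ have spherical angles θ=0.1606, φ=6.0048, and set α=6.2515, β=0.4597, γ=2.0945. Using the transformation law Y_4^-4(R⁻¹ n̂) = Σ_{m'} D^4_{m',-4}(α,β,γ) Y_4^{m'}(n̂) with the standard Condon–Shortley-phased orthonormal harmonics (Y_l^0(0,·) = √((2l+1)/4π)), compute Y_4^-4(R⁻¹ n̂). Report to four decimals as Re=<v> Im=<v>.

Re=0.0000 Im=0.0037

Need the full column D^4_{m',-4} for m'=−4..4 at α=6.2515, β=0.4597, γ=2.0945.
cos(β/2)=0.973701, sin(β/2)=0.227831
d^4_{-4,-4}: single k=0 term ⇒ +0.807985;  D = -0.312617+0.745058i
d^4_{-3,-4}: single k=0 term ⇒ -0.534733;  D = +0.222410-0.486285i
d^4_{-2,-4}: single k=0 term ⇒ +0.234077;  D = -0.104054+0.209678i
d^4_{-1,-4}: single k=0 term ⇒ -0.077457;  D = +0.036613-0.068258i
d^4_{0,-4}: single k=0 term ⇒ +0.020263;  D = -0.010139+0.017544i
d^4_{1,-4}: single k=0 term ⇒ -0.004241;  D = +0.002237-0.003603i
d^4_{2,-4}: single k=0 term ⇒ +0.000702;  D = -0.000389+0.000584i
d^4_{3,-4}: single k=0 term ⇒ -0.000088;  D = +0.000051-0.000071i
d^4_{4,-4}: single k=0 term ⇒ +0.000007;  D = -0.000004+0.000006i
Y_4^{m'}(θ=0.1606,φ=6.0048) and Σ D·Y over m':
  (-0.3126+0.7451i)·(+0.0001+0.0003i)  (+0.2224-0.4863i)·(+0.0034+0.0037i)  (-0.1041+0.2097i)·(+0.0423+0.0263i)  (+0.0366-0.0683i)·(+0.2744+0.0784i)  (-0.0101+0.0175i)·(+0.7405+0.0000i)  (+0.0022-0.0036i)·(-0.2744+0.0784i)  (-0.0004+0.0006i)·(+0.0423-0.0263i)  (+0.0001-0.0001i)·(-0.0034+0.0037i)  (-0.0000+0.0000i)·(+0.0001-0.0003i)
Y_4^-4(R⁻¹ n̂) = -0.000017+0.003659i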